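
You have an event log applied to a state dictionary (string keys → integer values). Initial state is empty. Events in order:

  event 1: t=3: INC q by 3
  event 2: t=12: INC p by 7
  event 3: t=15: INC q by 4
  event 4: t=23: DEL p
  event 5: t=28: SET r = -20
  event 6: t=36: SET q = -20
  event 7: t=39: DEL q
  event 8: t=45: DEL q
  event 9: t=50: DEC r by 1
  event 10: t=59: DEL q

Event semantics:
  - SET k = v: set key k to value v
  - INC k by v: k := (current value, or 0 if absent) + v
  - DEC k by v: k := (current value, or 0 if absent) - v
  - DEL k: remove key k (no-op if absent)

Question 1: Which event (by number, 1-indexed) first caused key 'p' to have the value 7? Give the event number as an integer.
Looking for first event where p becomes 7:
  event 2: p (absent) -> 7  <-- first match

Answer: 2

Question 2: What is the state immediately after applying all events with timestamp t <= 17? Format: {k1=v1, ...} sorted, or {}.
Apply events with t <= 17 (3 events):
  after event 1 (t=3: INC q by 3): {q=3}
  after event 2 (t=12: INC p by 7): {p=7, q=3}
  after event 3 (t=15: INC q by 4): {p=7, q=7}

Answer: {p=7, q=7}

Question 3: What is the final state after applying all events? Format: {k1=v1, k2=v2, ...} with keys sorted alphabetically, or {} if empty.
  after event 1 (t=3: INC q by 3): {q=3}
  after event 2 (t=12: INC p by 7): {p=7, q=3}
  after event 3 (t=15: INC q by 4): {p=7, q=7}
  after event 4 (t=23: DEL p): {q=7}
  after event 5 (t=28: SET r = -20): {q=7, r=-20}
  after event 6 (t=36: SET q = -20): {q=-20, r=-20}
  after event 7 (t=39: DEL q): {r=-20}
  after event 8 (t=45: DEL q): {r=-20}
  after event 9 (t=50: DEC r by 1): {r=-21}
  after event 10 (t=59: DEL q): {r=-21}

Answer: {r=-21}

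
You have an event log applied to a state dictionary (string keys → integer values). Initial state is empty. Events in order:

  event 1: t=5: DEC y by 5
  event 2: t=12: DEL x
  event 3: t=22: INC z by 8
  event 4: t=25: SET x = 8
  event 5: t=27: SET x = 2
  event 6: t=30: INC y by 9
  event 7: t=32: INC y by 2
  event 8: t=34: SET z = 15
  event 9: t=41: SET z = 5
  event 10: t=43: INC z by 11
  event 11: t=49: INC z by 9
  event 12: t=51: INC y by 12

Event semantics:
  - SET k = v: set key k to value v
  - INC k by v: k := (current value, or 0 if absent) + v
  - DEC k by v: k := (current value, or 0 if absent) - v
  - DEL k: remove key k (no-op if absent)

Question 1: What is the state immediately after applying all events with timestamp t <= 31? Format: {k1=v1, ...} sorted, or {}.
Answer: {x=2, y=4, z=8}

Derivation:
Apply events with t <= 31 (6 events):
  after event 1 (t=5: DEC y by 5): {y=-5}
  after event 2 (t=12: DEL x): {y=-5}
  after event 3 (t=22: INC z by 8): {y=-5, z=8}
  after event 4 (t=25: SET x = 8): {x=8, y=-5, z=8}
  after event 5 (t=27: SET x = 2): {x=2, y=-5, z=8}
  after event 6 (t=30: INC y by 9): {x=2, y=4, z=8}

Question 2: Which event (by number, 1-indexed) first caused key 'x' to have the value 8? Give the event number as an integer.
Answer: 4

Derivation:
Looking for first event where x becomes 8:
  event 4: x (absent) -> 8  <-- first match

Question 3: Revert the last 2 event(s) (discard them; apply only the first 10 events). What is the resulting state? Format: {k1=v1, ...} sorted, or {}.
Answer: {x=2, y=6, z=16}

Derivation:
Keep first 10 events (discard last 2):
  after event 1 (t=5: DEC y by 5): {y=-5}
  after event 2 (t=12: DEL x): {y=-5}
  after event 3 (t=22: INC z by 8): {y=-5, z=8}
  after event 4 (t=25: SET x = 8): {x=8, y=-5, z=8}
  after event 5 (t=27: SET x = 2): {x=2, y=-5, z=8}
  after event 6 (t=30: INC y by 9): {x=2, y=4, z=8}
  after event 7 (t=32: INC y by 2): {x=2, y=6, z=8}
  after event 8 (t=34: SET z = 15): {x=2, y=6, z=15}
  after event 9 (t=41: SET z = 5): {x=2, y=6, z=5}
  after event 10 (t=43: INC z by 11): {x=2, y=6, z=16}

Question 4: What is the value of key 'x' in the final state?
Answer: 2

Derivation:
Track key 'x' through all 12 events:
  event 1 (t=5: DEC y by 5): x unchanged
  event 2 (t=12: DEL x): x (absent) -> (absent)
  event 3 (t=22: INC z by 8): x unchanged
  event 4 (t=25: SET x = 8): x (absent) -> 8
  event 5 (t=27: SET x = 2): x 8 -> 2
  event 6 (t=30: INC y by 9): x unchanged
  event 7 (t=32: INC y by 2): x unchanged
  event 8 (t=34: SET z = 15): x unchanged
  event 9 (t=41: SET z = 5): x unchanged
  event 10 (t=43: INC z by 11): x unchanged
  event 11 (t=49: INC z by 9): x unchanged
  event 12 (t=51: INC y by 12): x unchanged
Final: x = 2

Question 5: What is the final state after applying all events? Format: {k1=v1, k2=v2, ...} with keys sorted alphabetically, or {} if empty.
Answer: {x=2, y=18, z=25}

Derivation:
  after event 1 (t=5: DEC y by 5): {y=-5}
  after event 2 (t=12: DEL x): {y=-5}
  after event 3 (t=22: INC z by 8): {y=-5, z=8}
  after event 4 (t=25: SET x = 8): {x=8, y=-5, z=8}
  after event 5 (t=27: SET x = 2): {x=2, y=-5, z=8}
  after event 6 (t=30: INC y by 9): {x=2, y=4, z=8}
  after event 7 (t=32: INC y by 2): {x=2, y=6, z=8}
  after event 8 (t=34: SET z = 15): {x=2, y=6, z=15}
  after event 9 (t=41: SET z = 5): {x=2, y=6, z=5}
  after event 10 (t=43: INC z by 11): {x=2, y=6, z=16}
  after event 11 (t=49: INC z by 9): {x=2, y=6, z=25}
  after event 12 (t=51: INC y by 12): {x=2, y=18, z=25}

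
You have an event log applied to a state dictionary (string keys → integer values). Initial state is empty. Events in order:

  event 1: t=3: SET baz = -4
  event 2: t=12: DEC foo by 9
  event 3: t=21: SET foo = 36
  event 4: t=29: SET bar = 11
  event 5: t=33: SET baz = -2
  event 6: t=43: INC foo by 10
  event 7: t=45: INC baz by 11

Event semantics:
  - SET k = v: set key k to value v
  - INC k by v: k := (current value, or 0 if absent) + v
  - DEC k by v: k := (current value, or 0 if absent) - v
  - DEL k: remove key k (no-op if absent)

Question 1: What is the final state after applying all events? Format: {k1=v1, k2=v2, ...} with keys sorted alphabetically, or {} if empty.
Answer: {bar=11, baz=9, foo=46}

Derivation:
  after event 1 (t=3: SET baz = -4): {baz=-4}
  after event 2 (t=12: DEC foo by 9): {baz=-4, foo=-9}
  after event 3 (t=21: SET foo = 36): {baz=-4, foo=36}
  after event 4 (t=29: SET bar = 11): {bar=11, baz=-4, foo=36}
  after event 5 (t=33: SET baz = -2): {bar=11, baz=-2, foo=36}
  after event 6 (t=43: INC foo by 10): {bar=11, baz=-2, foo=46}
  after event 7 (t=45: INC baz by 11): {bar=11, baz=9, foo=46}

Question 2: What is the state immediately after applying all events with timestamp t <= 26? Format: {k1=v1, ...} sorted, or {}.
Apply events with t <= 26 (3 events):
  after event 1 (t=3: SET baz = -4): {baz=-4}
  after event 2 (t=12: DEC foo by 9): {baz=-4, foo=-9}
  after event 3 (t=21: SET foo = 36): {baz=-4, foo=36}

Answer: {baz=-4, foo=36}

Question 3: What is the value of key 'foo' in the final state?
Answer: 46

Derivation:
Track key 'foo' through all 7 events:
  event 1 (t=3: SET baz = -4): foo unchanged
  event 2 (t=12: DEC foo by 9): foo (absent) -> -9
  event 3 (t=21: SET foo = 36): foo -9 -> 36
  event 4 (t=29: SET bar = 11): foo unchanged
  event 5 (t=33: SET baz = -2): foo unchanged
  event 6 (t=43: INC foo by 10): foo 36 -> 46
  event 7 (t=45: INC baz by 11): foo unchanged
Final: foo = 46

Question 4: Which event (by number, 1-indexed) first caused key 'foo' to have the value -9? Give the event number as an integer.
Answer: 2

Derivation:
Looking for first event where foo becomes -9:
  event 2: foo (absent) -> -9  <-- first match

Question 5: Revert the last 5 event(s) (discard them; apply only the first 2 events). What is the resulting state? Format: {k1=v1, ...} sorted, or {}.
Keep first 2 events (discard last 5):
  after event 1 (t=3: SET baz = -4): {baz=-4}
  after event 2 (t=12: DEC foo by 9): {baz=-4, foo=-9}

Answer: {baz=-4, foo=-9}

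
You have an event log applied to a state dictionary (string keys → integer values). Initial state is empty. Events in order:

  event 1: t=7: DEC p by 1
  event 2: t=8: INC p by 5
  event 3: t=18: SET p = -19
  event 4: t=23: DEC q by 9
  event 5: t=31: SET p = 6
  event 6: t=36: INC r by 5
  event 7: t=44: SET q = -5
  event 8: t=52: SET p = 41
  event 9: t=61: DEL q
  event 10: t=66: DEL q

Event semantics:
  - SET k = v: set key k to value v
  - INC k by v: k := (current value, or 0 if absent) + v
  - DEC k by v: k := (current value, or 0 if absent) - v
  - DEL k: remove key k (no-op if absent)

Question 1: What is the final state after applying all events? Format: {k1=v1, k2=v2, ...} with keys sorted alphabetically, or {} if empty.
  after event 1 (t=7: DEC p by 1): {p=-1}
  after event 2 (t=8: INC p by 5): {p=4}
  after event 3 (t=18: SET p = -19): {p=-19}
  after event 4 (t=23: DEC q by 9): {p=-19, q=-9}
  after event 5 (t=31: SET p = 6): {p=6, q=-9}
  after event 6 (t=36: INC r by 5): {p=6, q=-9, r=5}
  after event 7 (t=44: SET q = -5): {p=6, q=-5, r=5}
  after event 8 (t=52: SET p = 41): {p=41, q=-5, r=5}
  after event 9 (t=61: DEL q): {p=41, r=5}
  after event 10 (t=66: DEL q): {p=41, r=5}

Answer: {p=41, r=5}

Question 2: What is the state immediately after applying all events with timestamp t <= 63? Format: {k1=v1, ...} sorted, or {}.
Apply events with t <= 63 (9 events):
  after event 1 (t=7: DEC p by 1): {p=-1}
  after event 2 (t=8: INC p by 5): {p=4}
  after event 3 (t=18: SET p = -19): {p=-19}
  after event 4 (t=23: DEC q by 9): {p=-19, q=-9}
  after event 5 (t=31: SET p = 6): {p=6, q=-9}
  after event 6 (t=36: INC r by 5): {p=6, q=-9, r=5}
  after event 7 (t=44: SET q = -5): {p=6, q=-5, r=5}
  after event 8 (t=52: SET p = 41): {p=41, q=-5, r=5}
  after event 9 (t=61: DEL q): {p=41, r=5}

Answer: {p=41, r=5}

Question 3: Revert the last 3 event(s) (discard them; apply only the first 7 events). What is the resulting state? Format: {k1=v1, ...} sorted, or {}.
Keep first 7 events (discard last 3):
  after event 1 (t=7: DEC p by 1): {p=-1}
  after event 2 (t=8: INC p by 5): {p=4}
  after event 3 (t=18: SET p = -19): {p=-19}
  after event 4 (t=23: DEC q by 9): {p=-19, q=-9}
  after event 5 (t=31: SET p = 6): {p=6, q=-9}
  after event 6 (t=36: INC r by 5): {p=6, q=-9, r=5}
  after event 7 (t=44: SET q = -5): {p=6, q=-5, r=5}

Answer: {p=6, q=-5, r=5}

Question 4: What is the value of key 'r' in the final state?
Answer: 5

Derivation:
Track key 'r' through all 10 events:
  event 1 (t=7: DEC p by 1): r unchanged
  event 2 (t=8: INC p by 5): r unchanged
  event 3 (t=18: SET p = -19): r unchanged
  event 4 (t=23: DEC q by 9): r unchanged
  event 5 (t=31: SET p = 6): r unchanged
  event 6 (t=36: INC r by 5): r (absent) -> 5
  event 7 (t=44: SET q = -5): r unchanged
  event 8 (t=52: SET p = 41): r unchanged
  event 9 (t=61: DEL q): r unchanged
  event 10 (t=66: DEL q): r unchanged
Final: r = 5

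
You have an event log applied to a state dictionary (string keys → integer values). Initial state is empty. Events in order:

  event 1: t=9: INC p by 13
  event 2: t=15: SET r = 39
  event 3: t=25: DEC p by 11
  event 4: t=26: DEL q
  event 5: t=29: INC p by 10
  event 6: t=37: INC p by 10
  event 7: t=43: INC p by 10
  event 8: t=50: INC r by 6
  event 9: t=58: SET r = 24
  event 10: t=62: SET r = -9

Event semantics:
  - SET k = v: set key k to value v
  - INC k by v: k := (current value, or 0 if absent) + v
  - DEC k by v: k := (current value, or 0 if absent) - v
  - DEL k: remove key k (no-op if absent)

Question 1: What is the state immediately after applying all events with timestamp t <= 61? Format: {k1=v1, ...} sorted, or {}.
Apply events with t <= 61 (9 events):
  after event 1 (t=9: INC p by 13): {p=13}
  after event 2 (t=15: SET r = 39): {p=13, r=39}
  after event 3 (t=25: DEC p by 11): {p=2, r=39}
  after event 4 (t=26: DEL q): {p=2, r=39}
  after event 5 (t=29: INC p by 10): {p=12, r=39}
  after event 6 (t=37: INC p by 10): {p=22, r=39}
  after event 7 (t=43: INC p by 10): {p=32, r=39}
  after event 8 (t=50: INC r by 6): {p=32, r=45}
  after event 9 (t=58: SET r = 24): {p=32, r=24}

Answer: {p=32, r=24}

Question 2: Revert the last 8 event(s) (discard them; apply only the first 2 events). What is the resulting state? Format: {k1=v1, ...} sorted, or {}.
Answer: {p=13, r=39}

Derivation:
Keep first 2 events (discard last 8):
  after event 1 (t=9: INC p by 13): {p=13}
  after event 2 (t=15: SET r = 39): {p=13, r=39}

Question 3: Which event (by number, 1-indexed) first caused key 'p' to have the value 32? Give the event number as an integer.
Answer: 7

Derivation:
Looking for first event where p becomes 32:
  event 1: p = 13
  event 2: p = 13
  event 3: p = 2
  event 4: p = 2
  event 5: p = 12
  event 6: p = 22
  event 7: p 22 -> 32  <-- first match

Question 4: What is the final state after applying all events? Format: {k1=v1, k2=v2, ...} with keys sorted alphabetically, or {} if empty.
  after event 1 (t=9: INC p by 13): {p=13}
  after event 2 (t=15: SET r = 39): {p=13, r=39}
  after event 3 (t=25: DEC p by 11): {p=2, r=39}
  after event 4 (t=26: DEL q): {p=2, r=39}
  after event 5 (t=29: INC p by 10): {p=12, r=39}
  after event 6 (t=37: INC p by 10): {p=22, r=39}
  after event 7 (t=43: INC p by 10): {p=32, r=39}
  after event 8 (t=50: INC r by 6): {p=32, r=45}
  after event 9 (t=58: SET r = 24): {p=32, r=24}
  after event 10 (t=62: SET r = -9): {p=32, r=-9}

Answer: {p=32, r=-9}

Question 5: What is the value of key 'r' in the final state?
Answer: -9

Derivation:
Track key 'r' through all 10 events:
  event 1 (t=9: INC p by 13): r unchanged
  event 2 (t=15: SET r = 39): r (absent) -> 39
  event 3 (t=25: DEC p by 11): r unchanged
  event 4 (t=26: DEL q): r unchanged
  event 5 (t=29: INC p by 10): r unchanged
  event 6 (t=37: INC p by 10): r unchanged
  event 7 (t=43: INC p by 10): r unchanged
  event 8 (t=50: INC r by 6): r 39 -> 45
  event 9 (t=58: SET r = 24): r 45 -> 24
  event 10 (t=62: SET r = -9): r 24 -> -9
Final: r = -9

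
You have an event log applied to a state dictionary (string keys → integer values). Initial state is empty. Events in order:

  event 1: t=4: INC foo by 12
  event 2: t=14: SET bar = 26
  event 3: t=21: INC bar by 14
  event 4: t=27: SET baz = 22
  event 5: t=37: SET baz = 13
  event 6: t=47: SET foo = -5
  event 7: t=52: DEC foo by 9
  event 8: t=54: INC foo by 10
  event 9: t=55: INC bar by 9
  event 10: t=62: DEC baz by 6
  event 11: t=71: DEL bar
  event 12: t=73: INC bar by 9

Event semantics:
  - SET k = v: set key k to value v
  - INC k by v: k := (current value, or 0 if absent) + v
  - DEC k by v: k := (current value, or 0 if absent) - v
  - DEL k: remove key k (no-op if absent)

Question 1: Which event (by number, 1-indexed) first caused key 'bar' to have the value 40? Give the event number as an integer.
Answer: 3

Derivation:
Looking for first event where bar becomes 40:
  event 2: bar = 26
  event 3: bar 26 -> 40  <-- first match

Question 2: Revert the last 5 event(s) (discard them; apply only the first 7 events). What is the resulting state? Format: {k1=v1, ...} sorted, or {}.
Keep first 7 events (discard last 5):
  after event 1 (t=4: INC foo by 12): {foo=12}
  after event 2 (t=14: SET bar = 26): {bar=26, foo=12}
  after event 3 (t=21: INC bar by 14): {bar=40, foo=12}
  after event 4 (t=27: SET baz = 22): {bar=40, baz=22, foo=12}
  after event 5 (t=37: SET baz = 13): {bar=40, baz=13, foo=12}
  after event 6 (t=47: SET foo = -5): {bar=40, baz=13, foo=-5}
  after event 7 (t=52: DEC foo by 9): {bar=40, baz=13, foo=-14}

Answer: {bar=40, baz=13, foo=-14}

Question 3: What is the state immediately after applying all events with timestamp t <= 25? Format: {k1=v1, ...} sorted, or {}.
Apply events with t <= 25 (3 events):
  after event 1 (t=4: INC foo by 12): {foo=12}
  after event 2 (t=14: SET bar = 26): {bar=26, foo=12}
  after event 3 (t=21: INC bar by 14): {bar=40, foo=12}

Answer: {bar=40, foo=12}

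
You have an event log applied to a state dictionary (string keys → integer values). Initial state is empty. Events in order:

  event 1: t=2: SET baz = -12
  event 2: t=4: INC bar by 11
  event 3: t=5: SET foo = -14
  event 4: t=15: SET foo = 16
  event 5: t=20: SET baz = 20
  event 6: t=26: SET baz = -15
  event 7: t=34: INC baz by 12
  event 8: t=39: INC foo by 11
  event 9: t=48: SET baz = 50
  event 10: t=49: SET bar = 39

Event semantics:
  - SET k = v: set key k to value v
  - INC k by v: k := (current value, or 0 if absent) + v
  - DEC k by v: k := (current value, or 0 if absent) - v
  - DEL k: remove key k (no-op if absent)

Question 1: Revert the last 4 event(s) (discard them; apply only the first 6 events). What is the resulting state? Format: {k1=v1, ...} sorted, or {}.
Keep first 6 events (discard last 4):
  after event 1 (t=2: SET baz = -12): {baz=-12}
  after event 2 (t=4: INC bar by 11): {bar=11, baz=-12}
  after event 3 (t=5: SET foo = -14): {bar=11, baz=-12, foo=-14}
  after event 4 (t=15: SET foo = 16): {bar=11, baz=-12, foo=16}
  after event 5 (t=20: SET baz = 20): {bar=11, baz=20, foo=16}
  after event 6 (t=26: SET baz = -15): {bar=11, baz=-15, foo=16}

Answer: {bar=11, baz=-15, foo=16}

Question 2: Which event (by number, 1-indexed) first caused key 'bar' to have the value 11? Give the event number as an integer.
Looking for first event where bar becomes 11:
  event 2: bar (absent) -> 11  <-- first match

Answer: 2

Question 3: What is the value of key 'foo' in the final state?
Answer: 27

Derivation:
Track key 'foo' through all 10 events:
  event 1 (t=2: SET baz = -12): foo unchanged
  event 2 (t=4: INC bar by 11): foo unchanged
  event 3 (t=5: SET foo = -14): foo (absent) -> -14
  event 4 (t=15: SET foo = 16): foo -14 -> 16
  event 5 (t=20: SET baz = 20): foo unchanged
  event 6 (t=26: SET baz = -15): foo unchanged
  event 7 (t=34: INC baz by 12): foo unchanged
  event 8 (t=39: INC foo by 11): foo 16 -> 27
  event 9 (t=48: SET baz = 50): foo unchanged
  event 10 (t=49: SET bar = 39): foo unchanged
Final: foo = 27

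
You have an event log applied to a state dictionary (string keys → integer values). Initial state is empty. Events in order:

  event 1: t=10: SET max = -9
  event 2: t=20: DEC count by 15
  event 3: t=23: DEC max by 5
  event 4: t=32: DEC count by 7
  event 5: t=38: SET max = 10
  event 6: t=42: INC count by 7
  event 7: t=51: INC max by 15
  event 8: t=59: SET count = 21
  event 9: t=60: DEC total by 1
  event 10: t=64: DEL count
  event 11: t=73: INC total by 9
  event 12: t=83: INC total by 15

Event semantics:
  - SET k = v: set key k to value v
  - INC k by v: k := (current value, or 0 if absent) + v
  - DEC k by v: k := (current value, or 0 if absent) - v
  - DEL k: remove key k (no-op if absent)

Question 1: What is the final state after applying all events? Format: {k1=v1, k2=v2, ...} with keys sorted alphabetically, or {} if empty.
  after event 1 (t=10: SET max = -9): {max=-9}
  after event 2 (t=20: DEC count by 15): {count=-15, max=-9}
  after event 3 (t=23: DEC max by 5): {count=-15, max=-14}
  after event 4 (t=32: DEC count by 7): {count=-22, max=-14}
  after event 5 (t=38: SET max = 10): {count=-22, max=10}
  after event 6 (t=42: INC count by 7): {count=-15, max=10}
  after event 7 (t=51: INC max by 15): {count=-15, max=25}
  after event 8 (t=59: SET count = 21): {count=21, max=25}
  after event 9 (t=60: DEC total by 1): {count=21, max=25, total=-1}
  after event 10 (t=64: DEL count): {max=25, total=-1}
  after event 11 (t=73: INC total by 9): {max=25, total=8}
  after event 12 (t=83: INC total by 15): {max=25, total=23}

Answer: {max=25, total=23}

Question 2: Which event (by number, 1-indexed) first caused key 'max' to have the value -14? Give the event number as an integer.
Looking for first event where max becomes -14:
  event 1: max = -9
  event 2: max = -9
  event 3: max -9 -> -14  <-- first match

Answer: 3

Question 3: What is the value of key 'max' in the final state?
Track key 'max' through all 12 events:
  event 1 (t=10: SET max = -9): max (absent) -> -9
  event 2 (t=20: DEC count by 15): max unchanged
  event 3 (t=23: DEC max by 5): max -9 -> -14
  event 4 (t=32: DEC count by 7): max unchanged
  event 5 (t=38: SET max = 10): max -14 -> 10
  event 6 (t=42: INC count by 7): max unchanged
  event 7 (t=51: INC max by 15): max 10 -> 25
  event 8 (t=59: SET count = 21): max unchanged
  event 9 (t=60: DEC total by 1): max unchanged
  event 10 (t=64: DEL count): max unchanged
  event 11 (t=73: INC total by 9): max unchanged
  event 12 (t=83: INC total by 15): max unchanged
Final: max = 25

Answer: 25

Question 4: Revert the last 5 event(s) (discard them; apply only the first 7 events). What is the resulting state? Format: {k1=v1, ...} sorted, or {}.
Keep first 7 events (discard last 5):
  after event 1 (t=10: SET max = -9): {max=-9}
  after event 2 (t=20: DEC count by 15): {count=-15, max=-9}
  after event 3 (t=23: DEC max by 5): {count=-15, max=-14}
  after event 4 (t=32: DEC count by 7): {count=-22, max=-14}
  after event 5 (t=38: SET max = 10): {count=-22, max=10}
  after event 6 (t=42: INC count by 7): {count=-15, max=10}
  after event 7 (t=51: INC max by 15): {count=-15, max=25}

Answer: {count=-15, max=25}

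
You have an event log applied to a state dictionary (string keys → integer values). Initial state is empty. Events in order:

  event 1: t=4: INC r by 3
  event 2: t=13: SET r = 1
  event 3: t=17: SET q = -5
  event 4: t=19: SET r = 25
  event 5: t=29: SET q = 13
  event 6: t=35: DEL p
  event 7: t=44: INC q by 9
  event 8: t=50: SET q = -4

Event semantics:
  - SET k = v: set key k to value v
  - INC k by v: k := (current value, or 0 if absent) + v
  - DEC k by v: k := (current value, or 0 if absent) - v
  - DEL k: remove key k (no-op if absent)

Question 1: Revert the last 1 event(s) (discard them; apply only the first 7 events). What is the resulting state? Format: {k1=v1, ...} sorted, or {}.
Keep first 7 events (discard last 1):
  after event 1 (t=4: INC r by 3): {r=3}
  after event 2 (t=13: SET r = 1): {r=1}
  after event 3 (t=17: SET q = -5): {q=-5, r=1}
  after event 4 (t=19: SET r = 25): {q=-5, r=25}
  after event 5 (t=29: SET q = 13): {q=13, r=25}
  after event 6 (t=35: DEL p): {q=13, r=25}
  after event 7 (t=44: INC q by 9): {q=22, r=25}

Answer: {q=22, r=25}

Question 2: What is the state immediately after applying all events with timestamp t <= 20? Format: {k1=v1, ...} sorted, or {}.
Apply events with t <= 20 (4 events):
  after event 1 (t=4: INC r by 3): {r=3}
  after event 2 (t=13: SET r = 1): {r=1}
  after event 3 (t=17: SET q = -5): {q=-5, r=1}
  after event 4 (t=19: SET r = 25): {q=-5, r=25}

Answer: {q=-5, r=25}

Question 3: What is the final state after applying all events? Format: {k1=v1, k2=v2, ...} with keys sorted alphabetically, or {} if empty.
Answer: {q=-4, r=25}

Derivation:
  after event 1 (t=4: INC r by 3): {r=3}
  after event 2 (t=13: SET r = 1): {r=1}
  after event 3 (t=17: SET q = -5): {q=-5, r=1}
  after event 4 (t=19: SET r = 25): {q=-5, r=25}
  after event 5 (t=29: SET q = 13): {q=13, r=25}
  after event 6 (t=35: DEL p): {q=13, r=25}
  after event 7 (t=44: INC q by 9): {q=22, r=25}
  after event 8 (t=50: SET q = -4): {q=-4, r=25}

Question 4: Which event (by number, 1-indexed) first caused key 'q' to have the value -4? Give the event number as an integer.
Looking for first event where q becomes -4:
  event 3: q = -5
  event 4: q = -5
  event 5: q = 13
  event 6: q = 13
  event 7: q = 22
  event 8: q 22 -> -4  <-- first match

Answer: 8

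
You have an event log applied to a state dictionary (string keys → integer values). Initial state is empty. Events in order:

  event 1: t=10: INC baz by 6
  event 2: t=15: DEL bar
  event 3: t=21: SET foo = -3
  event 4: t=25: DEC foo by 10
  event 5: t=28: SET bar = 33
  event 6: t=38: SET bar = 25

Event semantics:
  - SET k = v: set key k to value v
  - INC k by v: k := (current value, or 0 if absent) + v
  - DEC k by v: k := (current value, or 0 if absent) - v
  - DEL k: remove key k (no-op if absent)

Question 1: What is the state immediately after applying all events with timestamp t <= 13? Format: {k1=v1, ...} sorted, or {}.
Apply events with t <= 13 (1 events):
  after event 1 (t=10: INC baz by 6): {baz=6}

Answer: {baz=6}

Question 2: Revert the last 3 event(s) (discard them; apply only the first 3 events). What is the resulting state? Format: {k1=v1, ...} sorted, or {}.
Answer: {baz=6, foo=-3}

Derivation:
Keep first 3 events (discard last 3):
  after event 1 (t=10: INC baz by 6): {baz=6}
  after event 2 (t=15: DEL bar): {baz=6}
  after event 3 (t=21: SET foo = -3): {baz=6, foo=-3}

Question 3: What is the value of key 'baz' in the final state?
Track key 'baz' through all 6 events:
  event 1 (t=10: INC baz by 6): baz (absent) -> 6
  event 2 (t=15: DEL bar): baz unchanged
  event 3 (t=21: SET foo = -3): baz unchanged
  event 4 (t=25: DEC foo by 10): baz unchanged
  event 5 (t=28: SET bar = 33): baz unchanged
  event 6 (t=38: SET bar = 25): baz unchanged
Final: baz = 6

Answer: 6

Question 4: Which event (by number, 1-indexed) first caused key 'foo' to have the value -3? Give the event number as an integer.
Answer: 3

Derivation:
Looking for first event where foo becomes -3:
  event 3: foo (absent) -> -3  <-- first match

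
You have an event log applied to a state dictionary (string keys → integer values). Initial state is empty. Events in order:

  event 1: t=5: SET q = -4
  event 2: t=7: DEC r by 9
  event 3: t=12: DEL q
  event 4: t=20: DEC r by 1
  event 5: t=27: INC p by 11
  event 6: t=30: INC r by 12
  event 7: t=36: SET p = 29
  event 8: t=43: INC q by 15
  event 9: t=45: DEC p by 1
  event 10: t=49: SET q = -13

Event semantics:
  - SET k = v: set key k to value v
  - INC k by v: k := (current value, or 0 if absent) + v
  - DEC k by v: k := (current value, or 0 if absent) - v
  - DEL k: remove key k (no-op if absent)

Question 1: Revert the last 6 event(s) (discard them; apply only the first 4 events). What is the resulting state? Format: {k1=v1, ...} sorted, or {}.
Answer: {r=-10}

Derivation:
Keep first 4 events (discard last 6):
  after event 1 (t=5: SET q = -4): {q=-4}
  after event 2 (t=7: DEC r by 9): {q=-4, r=-9}
  after event 3 (t=12: DEL q): {r=-9}
  after event 4 (t=20: DEC r by 1): {r=-10}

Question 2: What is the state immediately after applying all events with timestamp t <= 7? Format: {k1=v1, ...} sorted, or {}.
Apply events with t <= 7 (2 events):
  after event 1 (t=5: SET q = -4): {q=-4}
  after event 2 (t=7: DEC r by 9): {q=-4, r=-9}

Answer: {q=-4, r=-9}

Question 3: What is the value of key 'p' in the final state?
Answer: 28

Derivation:
Track key 'p' through all 10 events:
  event 1 (t=5: SET q = -4): p unchanged
  event 2 (t=7: DEC r by 9): p unchanged
  event 3 (t=12: DEL q): p unchanged
  event 4 (t=20: DEC r by 1): p unchanged
  event 5 (t=27: INC p by 11): p (absent) -> 11
  event 6 (t=30: INC r by 12): p unchanged
  event 7 (t=36: SET p = 29): p 11 -> 29
  event 8 (t=43: INC q by 15): p unchanged
  event 9 (t=45: DEC p by 1): p 29 -> 28
  event 10 (t=49: SET q = -13): p unchanged
Final: p = 28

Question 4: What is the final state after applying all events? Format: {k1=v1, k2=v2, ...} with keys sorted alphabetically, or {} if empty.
Answer: {p=28, q=-13, r=2}

Derivation:
  after event 1 (t=5: SET q = -4): {q=-4}
  after event 2 (t=7: DEC r by 9): {q=-4, r=-9}
  after event 3 (t=12: DEL q): {r=-9}
  after event 4 (t=20: DEC r by 1): {r=-10}
  after event 5 (t=27: INC p by 11): {p=11, r=-10}
  after event 6 (t=30: INC r by 12): {p=11, r=2}
  after event 7 (t=36: SET p = 29): {p=29, r=2}
  after event 8 (t=43: INC q by 15): {p=29, q=15, r=2}
  after event 9 (t=45: DEC p by 1): {p=28, q=15, r=2}
  after event 10 (t=49: SET q = -13): {p=28, q=-13, r=2}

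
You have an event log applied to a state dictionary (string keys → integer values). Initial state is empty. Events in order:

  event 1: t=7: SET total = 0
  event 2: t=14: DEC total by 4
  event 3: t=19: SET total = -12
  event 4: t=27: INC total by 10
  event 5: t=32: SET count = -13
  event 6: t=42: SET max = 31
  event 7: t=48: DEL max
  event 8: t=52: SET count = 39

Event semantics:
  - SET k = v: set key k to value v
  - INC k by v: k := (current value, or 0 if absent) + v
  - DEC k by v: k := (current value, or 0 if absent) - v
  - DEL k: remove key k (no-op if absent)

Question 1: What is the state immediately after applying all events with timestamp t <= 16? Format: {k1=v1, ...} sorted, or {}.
Apply events with t <= 16 (2 events):
  after event 1 (t=7: SET total = 0): {total=0}
  after event 2 (t=14: DEC total by 4): {total=-4}

Answer: {total=-4}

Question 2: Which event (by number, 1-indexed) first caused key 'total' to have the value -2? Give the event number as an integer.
Looking for first event where total becomes -2:
  event 1: total = 0
  event 2: total = -4
  event 3: total = -12
  event 4: total -12 -> -2  <-- first match

Answer: 4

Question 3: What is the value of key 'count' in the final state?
Answer: 39

Derivation:
Track key 'count' through all 8 events:
  event 1 (t=7: SET total = 0): count unchanged
  event 2 (t=14: DEC total by 4): count unchanged
  event 3 (t=19: SET total = -12): count unchanged
  event 4 (t=27: INC total by 10): count unchanged
  event 5 (t=32: SET count = -13): count (absent) -> -13
  event 6 (t=42: SET max = 31): count unchanged
  event 7 (t=48: DEL max): count unchanged
  event 8 (t=52: SET count = 39): count -13 -> 39
Final: count = 39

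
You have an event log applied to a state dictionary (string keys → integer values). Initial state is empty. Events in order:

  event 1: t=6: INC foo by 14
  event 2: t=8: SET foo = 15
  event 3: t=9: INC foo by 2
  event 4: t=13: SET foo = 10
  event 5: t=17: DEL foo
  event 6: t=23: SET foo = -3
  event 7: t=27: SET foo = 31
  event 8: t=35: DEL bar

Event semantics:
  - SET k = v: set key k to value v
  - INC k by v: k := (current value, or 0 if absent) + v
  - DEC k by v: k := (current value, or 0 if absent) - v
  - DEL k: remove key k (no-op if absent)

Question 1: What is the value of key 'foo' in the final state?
Answer: 31

Derivation:
Track key 'foo' through all 8 events:
  event 1 (t=6: INC foo by 14): foo (absent) -> 14
  event 2 (t=8: SET foo = 15): foo 14 -> 15
  event 3 (t=9: INC foo by 2): foo 15 -> 17
  event 4 (t=13: SET foo = 10): foo 17 -> 10
  event 5 (t=17: DEL foo): foo 10 -> (absent)
  event 6 (t=23: SET foo = -3): foo (absent) -> -3
  event 7 (t=27: SET foo = 31): foo -3 -> 31
  event 8 (t=35: DEL bar): foo unchanged
Final: foo = 31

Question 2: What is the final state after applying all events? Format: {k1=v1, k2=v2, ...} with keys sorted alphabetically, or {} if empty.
Answer: {foo=31}

Derivation:
  after event 1 (t=6: INC foo by 14): {foo=14}
  after event 2 (t=8: SET foo = 15): {foo=15}
  after event 3 (t=9: INC foo by 2): {foo=17}
  after event 4 (t=13: SET foo = 10): {foo=10}
  after event 5 (t=17: DEL foo): {}
  after event 6 (t=23: SET foo = -3): {foo=-3}
  after event 7 (t=27: SET foo = 31): {foo=31}
  after event 8 (t=35: DEL bar): {foo=31}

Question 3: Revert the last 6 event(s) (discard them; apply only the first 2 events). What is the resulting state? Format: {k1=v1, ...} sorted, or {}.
Answer: {foo=15}

Derivation:
Keep first 2 events (discard last 6):
  after event 1 (t=6: INC foo by 14): {foo=14}
  after event 2 (t=8: SET foo = 15): {foo=15}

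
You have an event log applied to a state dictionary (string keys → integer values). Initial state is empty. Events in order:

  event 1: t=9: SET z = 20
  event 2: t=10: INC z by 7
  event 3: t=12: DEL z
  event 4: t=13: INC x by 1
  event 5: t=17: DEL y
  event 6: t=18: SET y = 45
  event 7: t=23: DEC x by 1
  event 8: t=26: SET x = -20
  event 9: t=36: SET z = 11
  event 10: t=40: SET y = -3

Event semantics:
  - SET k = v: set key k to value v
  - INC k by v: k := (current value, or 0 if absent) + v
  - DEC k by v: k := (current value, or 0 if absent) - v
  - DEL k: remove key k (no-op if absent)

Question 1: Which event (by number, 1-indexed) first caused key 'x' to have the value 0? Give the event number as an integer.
Answer: 7

Derivation:
Looking for first event where x becomes 0:
  event 4: x = 1
  event 5: x = 1
  event 6: x = 1
  event 7: x 1 -> 0  <-- first match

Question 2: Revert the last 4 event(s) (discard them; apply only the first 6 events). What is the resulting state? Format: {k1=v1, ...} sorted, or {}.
Keep first 6 events (discard last 4):
  after event 1 (t=9: SET z = 20): {z=20}
  after event 2 (t=10: INC z by 7): {z=27}
  after event 3 (t=12: DEL z): {}
  after event 4 (t=13: INC x by 1): {x=1}
  after event 5 (t=17: DEL y): {x=1}
  after event 6 (t=18: SET y = 45): {x=1, y=45}

Answer: {x=1, y=45}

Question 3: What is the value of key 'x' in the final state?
Track key 'x' through all 10 events:
  event 1 (t=9: SET z = 20): x unchanged
  event 2 (t=10: INC z by 7): x unchanged
  event 3 (t=12: DEL z): x unchanged
  event 4 (t=13: INC x by 1): x (absent) -> 1
  event 5 (t=17: DEL y): x unchanged
  event 6 (t=18: SET y = 45): x unchanged
  event 7 (t=23: DEC x by 1): x 1 -> 0
  event 8 (t=26: SET x = -20): x 0 -> -20
  event 9 (t=36: SET z = 11): x unchanged
  event 10 (t=40: SET y = -3): x unchanged
Final: x = -20

Answer: -20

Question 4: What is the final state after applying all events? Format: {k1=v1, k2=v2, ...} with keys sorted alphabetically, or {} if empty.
Answer: {x=-20, y=-3, z=11}

Derivation:
  after event 1 (t=9: SET z = 20): {z=20}
  after event 2 (t=10: INC z by 7): {z=27}
  after event 3 (t=12: DEL z): {}
  after event 4 (t=13: INC x by 1): {x=1}
  after event 5 (t=17: DEL y): {x=1}
  after event 6 (t=18: SET y = 45): {x=1, y=45}
  after event 7 (t=23: DEC x by 1): {x=0, y=45}
  after event 8 (t=26: SET x = -20): {x=-20, y=45}
  after event 9 (t=36: SET z = 11): {x=-20, y=45, z=11}
  after event 10 (t=40: SET y = -3): {x=-20, y=-3, z=11}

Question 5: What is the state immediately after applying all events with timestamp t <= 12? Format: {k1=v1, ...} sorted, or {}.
Answer: {}

Derivation:
Apply events with t <= 12 (3 events):
  after event 1 (t=9: SET z = 20): {z=20}
  after event 2 (t=10: INC z by 7): {z=27}
  after event 3 (t=12: DEL z): {}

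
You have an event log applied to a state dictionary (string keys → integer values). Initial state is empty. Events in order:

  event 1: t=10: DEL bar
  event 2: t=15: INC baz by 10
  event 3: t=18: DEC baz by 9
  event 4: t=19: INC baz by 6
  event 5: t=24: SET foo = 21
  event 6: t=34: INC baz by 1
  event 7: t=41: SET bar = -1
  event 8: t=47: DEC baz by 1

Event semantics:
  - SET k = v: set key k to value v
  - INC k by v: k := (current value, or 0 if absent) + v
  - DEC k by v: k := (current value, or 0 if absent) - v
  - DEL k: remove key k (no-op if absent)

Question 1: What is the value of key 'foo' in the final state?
Track key 'foo' through all 8 events:
  event 1 (t=10: DEL bar): foo unchanged
  event 2 (t=15: INC baz by 10): foo unchanged
  event 3 (t=18: DEC baz by 9): foo unchanged
  event 4 (t=19: INC baz by 6): foo unchanged
  event 5 (t=24: SET foo = 21): foo (absent) -> 21
  event 6 (t=34: INC baz by 1): foo unchanged
  event 7 (t=41: SET bar = -1): foo unchanged
  event 8 (t=47: DEC baz by 1): foo unchanged
Final: foo = 21

Answer: 21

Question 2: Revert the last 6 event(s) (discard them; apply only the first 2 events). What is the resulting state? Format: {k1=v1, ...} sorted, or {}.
Answer: {baz=10}

Derivation:
Keep first 2 events (discard last 6):
  after event 1 (t=10: DEL bar): {}
  after event 2 (t=15: INC baz by 10): {baz=10}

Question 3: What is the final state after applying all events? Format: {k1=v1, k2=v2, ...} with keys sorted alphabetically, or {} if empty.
Answer: {bar=-1, baz=7, foo=21}

Derivation:
  after event 1 (t=10: DEL bar): {}
  after event 2 (t=15: INC baz by 10): {baz=10}
  after event 3 (t=18: DEC baz by 9): {baz=1}
  after event 4 (t=19: INC baz by 6): {baz=7}
  after event 5 (t=24: SET foo = 21): {baz=7, foo=21}
  after event 6 (t=34: INC baz by 1): {baz=8, foo=21}
  after event 7 (t=41: SET bar = -1): {bar=-1, baz=8, foo=21}
  after event 8 (t=47: DEC baz by 1): {bar=-1, baz=7, foo=21}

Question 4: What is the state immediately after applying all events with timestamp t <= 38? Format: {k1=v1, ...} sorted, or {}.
Answer: {baz=8, foo=21}

Derivation:
Apply events with t <= 38 (6 events):
  after event 1 (t=10: DEL bar): {}
  after event 2 (t=15: INC baz by 10): {baz=10}
  after event 3 (t=18: DEC baz by 9): {baz=1}
  after event 4 (t=19: INC baz by 6): {baz=7}
  after event 5 (t=24: SET foo = 21): {baz=7, foo=21}
  after event 6 (t=34: INC baz by 1): {baz=8, foo=21}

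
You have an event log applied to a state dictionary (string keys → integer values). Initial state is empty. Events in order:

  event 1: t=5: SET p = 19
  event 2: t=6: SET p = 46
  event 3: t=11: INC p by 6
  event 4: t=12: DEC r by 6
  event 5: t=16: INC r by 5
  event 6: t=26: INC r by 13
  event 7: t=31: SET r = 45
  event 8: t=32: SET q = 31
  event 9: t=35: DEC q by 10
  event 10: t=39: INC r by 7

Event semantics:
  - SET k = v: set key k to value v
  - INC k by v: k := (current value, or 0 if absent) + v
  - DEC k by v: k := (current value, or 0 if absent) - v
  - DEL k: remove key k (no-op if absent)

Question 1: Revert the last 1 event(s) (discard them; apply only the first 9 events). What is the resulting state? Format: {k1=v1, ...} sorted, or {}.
Keep first 9 events (discard last 1):
  after event 1 (t=5: SET p = 19): {p=19}
  after event 2 (t=6: SET p = 46): {p=46}
  after event 3 (t=11: INC p by 6): {p=52}
  after event 4 (t=12: DEC r by 6): {p=52, r=-6}
  after event 5 (t=16: INC r by 5): {p=52, r=-1}
  after event 6 (t=26: INC r by 13): {p=52, r=12}
  after event 7 (t=31: SET r = 45): {p=52, r=45}
  after event 8 (t=32: SET q = 31): {p=52, q=31, r=45}
  after event 9 (t=35: DEC q by 10): {p=52, q=21, r=45}

Answer: {p=52, q=21, r=45}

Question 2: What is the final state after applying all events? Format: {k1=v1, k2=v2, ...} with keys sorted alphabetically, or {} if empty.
  after event 1 (t=5: SET p = 19): {p=19}
  after event 2 (t=6: SET p = 46): {p=46}
  after event 3 (t=11: INC p by 6): {p=52}
  after event 4 (t=12: DEC r by 6): {p=52, r=-6}
  after event 5 (t=16: INC r by 5): {p=52, r=-1}
  after event 6 (t=26: INC r by 13): {p=52, r=12}
  after event 7 (t=31: SET r = 45): {p=52, r=45}
  after event 8 (t=32: SET q = 31): {p=52, q=31, r=45}
  after event 9 (t=35: DEC q by 10): {p=52, q=21, r=45}
  after event 10 (t=39: INC r by 7): {p=52, q=21, r=52}

Answer: {p=52, q=21, r=52}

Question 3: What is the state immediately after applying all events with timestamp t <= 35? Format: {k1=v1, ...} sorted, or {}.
Apply events with t <= 35 (9 events):
  after event 1 (t=5: SET p = 19): {p=19}
  after event 2 (t=6: SET p = 46): {p=46}
  after event 3 (t=11: INC p by 6): {p=52}
  after event 4 (t=12: DEC r by 6): {p=52, r=-6}
  after event 5 (t=16: INC r by 5): {p=52, r=-1}
  after event 6 (t=26: INC r by 13): {p=52, r=12}
  after event 7 (t=31: SET r = 45): {p=52, r=45}
  after event 8 (t=32: SET q = 31): {p=52, q=31, r=45}
  after event 9 (t=35: DEC q by 10): {p=52, q=21, r=45}

Answer: {p=52, q=21, r=45}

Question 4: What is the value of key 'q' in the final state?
Answer: 21

Derivation:
Track key 'q' through all 10 events:
  event 1 (t=5: SET p = 19): q unchanged
  event 2 (t=6: SET p = 46): q unchanged
  event 3 (t=11: INC p by 6): q unchanged
  event 4 (t=12: DEC r by 6): q unchanged
  event 5 (t=16: INC r by 5): q unchanged
  event 6 (t=26: INC r by 13): q unchanged
  event 7 (t=31: SET r = 45): q unchanged
  event 8 (t=32: SET q = 31): q (absent) -> 31
  event 9 (t=35: DEC q by 10): q 31 -> 21
  event 10 (t=39: INC r by 7): q unchanged
Final: q = 21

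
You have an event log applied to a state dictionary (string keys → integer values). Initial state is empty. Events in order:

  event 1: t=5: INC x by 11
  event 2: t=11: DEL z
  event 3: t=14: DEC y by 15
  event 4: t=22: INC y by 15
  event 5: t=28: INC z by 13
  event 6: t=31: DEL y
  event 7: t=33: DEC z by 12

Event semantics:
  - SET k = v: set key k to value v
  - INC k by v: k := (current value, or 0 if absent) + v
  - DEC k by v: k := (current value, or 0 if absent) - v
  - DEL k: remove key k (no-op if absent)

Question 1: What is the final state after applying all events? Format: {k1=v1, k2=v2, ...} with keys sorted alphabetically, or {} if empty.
  after event 1 (t=5: INC x by 11): {x=11}
  after event 2 (t=11: DEL z): {x=11}
  after event 3 (t=14: DEC y by 15): {x=11, y=-15}
  after event 4 (t=22: INC y by 15): {x=11, y=0}
  after event 5 (t=28: INC z by 13): {x=11, y=0, z=13}
  after event 6 (t=31: DEL y): {x=11, z=13}
  after event 7 (t=33: DEC z by 12): {x=11, z=1}

Answer: {x=11, z=1}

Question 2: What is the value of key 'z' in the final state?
Answer: 1

Derivation:
Track key 'z' through all 7 events:
  event 1 (t=5: INC x by 11): z unchanged
  event 2 (t=11: DEL z): z (absent) -> (absent)
  event 3 (t=14: DEC y by 15): z unchanged
  event 4 (t=22: INC y by 15): z unchanged
  event 5 (t=28: INC z by 13): z (absent) -> 13
  event 6 (t=31: DEL y): z unchanged
  event 7 (t=33: DEC z by 12): z 13 -> 1
Final: z = 1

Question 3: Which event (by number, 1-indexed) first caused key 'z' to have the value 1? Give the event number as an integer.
Answer: 7

Derivation:
Looking for first event where z becomes 1:
  event 5: z = 13
  event 6: z = 13
  event 7: z 13 -> 1  <-- first match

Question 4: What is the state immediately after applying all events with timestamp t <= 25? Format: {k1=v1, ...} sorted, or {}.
Answer: {x=11, y=0}

Derivation:
Apply events with t <= 25 (4 events):
  after event 1 (t=5: INC x by 11): {x=11}
  after event 2 (t=11: DEL z): {x=11}
  after event 3 (t=14: DEC y by 15): {x=11, y=-15}
  after event 4 (t=22: INC y by 15): {x=11, y=0}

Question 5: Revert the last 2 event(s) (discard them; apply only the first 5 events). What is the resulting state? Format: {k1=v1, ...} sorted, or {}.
Keep first 5 events (discard last 2):
  after event 1 (t=5: INC x by 11): {x=11}
  after event 2 (t=11: DEL z): {x=11}
  after event 3 (t=14: DEC y by 15): {x=11, y=-15}
  after event 4 (t=22: INC y by 15): {x=11, y=0}
  after event 5 (t=28: INC z by 13): {x=11, y=0, z=13}

Answer: {x=11, y=0, z=13}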